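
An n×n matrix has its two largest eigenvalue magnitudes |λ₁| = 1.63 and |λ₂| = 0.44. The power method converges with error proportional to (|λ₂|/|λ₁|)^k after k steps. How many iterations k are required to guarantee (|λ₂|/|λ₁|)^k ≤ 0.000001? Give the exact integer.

11

|λ₂/λ₁| = 0.44/1.63 = 0.26994
Need k ≥ ln(0.000001) / ln(0.26994) = -13.8155 / -1.3096 ≈ 10.550
Smallest integer k satisfying the bound: 11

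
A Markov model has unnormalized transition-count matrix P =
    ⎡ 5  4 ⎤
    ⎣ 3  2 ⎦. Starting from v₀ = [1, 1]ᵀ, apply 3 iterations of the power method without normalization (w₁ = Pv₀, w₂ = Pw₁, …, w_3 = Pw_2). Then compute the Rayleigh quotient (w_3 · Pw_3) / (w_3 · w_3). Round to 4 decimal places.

w1 = Pv₀ = (5·1 + 4·1; 3·1 + 2·1) = (9, 5)
w2 = Pw1 = (5·9 + 4·5; 3·9 + 2·5) = (65, 37)
w3 = Pw2 = (473, 269)
Pw3 = (3441, 1957)
w3·Pw3 = 473·3441 + 269·1957 = 2154026; w3·w3 = 473·473 + 269·269 = 296090
λ ≈ 2154026/296090 = 7.2749

λ ≈ 7.2749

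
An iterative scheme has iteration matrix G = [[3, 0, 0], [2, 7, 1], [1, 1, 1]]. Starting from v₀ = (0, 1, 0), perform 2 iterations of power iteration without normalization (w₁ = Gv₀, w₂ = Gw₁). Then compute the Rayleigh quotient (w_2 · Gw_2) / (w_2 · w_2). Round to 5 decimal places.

w1 = Gv₀ = (3·0 + 0·1 + 0·0; 2·0 + 7·1 + 1·0; 1·0 + 1·1 + 1·0) = (0, 7, 1)
w2 = Gw1 = (3·0 + 0·7 + 0·1; 2·0 + 7·7 + 1·1; 1·0 + 1·7 + 1·1) = (0, 50, 8)
Gw2 = (0, 358, 58)
w2·Gw2 = 0·0 + 50·358 + 8·58 = 18364; w2·w2 = 0·0 + 50·50 + 8·8 = 2564
λ ≈ 18364/2564 = 7.16225

λ ≈ 7.16225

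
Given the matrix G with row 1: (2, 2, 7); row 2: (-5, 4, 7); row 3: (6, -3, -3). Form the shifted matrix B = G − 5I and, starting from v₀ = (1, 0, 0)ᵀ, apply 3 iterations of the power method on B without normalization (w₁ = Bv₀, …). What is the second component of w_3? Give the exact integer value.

-624

B = G − 5I has rows (-3, 2, 7); (-5, -1, 7); (6, -3, -8)
w1 = Bv₀ = ((-3)·1 + 2·0 + 7·0; (-5)·1 + (-1)·0 + 7·0; 6·1 + (-3)·0 + (-8)·0) = (-3, -5, 6)
w2 = Bw1 = ((-3)·(-3) + 2·(-5) + 7·6; (-5)·(-3) + (-1)·(-5) + 7·6; 6·(-3) + (-3)·(-5) + (-8)·6) = (41, 62, -51)
w3 = Bw2 = (-356, -624, 468)
Requested component of w3: -624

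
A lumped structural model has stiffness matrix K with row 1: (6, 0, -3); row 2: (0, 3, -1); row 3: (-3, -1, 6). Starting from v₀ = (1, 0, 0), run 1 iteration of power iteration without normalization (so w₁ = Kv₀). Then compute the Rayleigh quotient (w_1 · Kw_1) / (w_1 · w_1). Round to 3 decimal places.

λ ≈ 8.400

w1 = Kv₀ = (6·1 + 0·0 + (-3)·0; 0·1 + 3·0 + (-1)·0; (-3)·1 + (-1)·0 + 6·0) = (6, 0, -3)
Kw1 = (45, 3, -36)
w1·Kw1 = 6·45 + 0·3 + (-3)·(-36) = 378; w1·w1 = 6·6 + 0·0 + (-3)·(-3) = 45
λ ≈ 378/45 = 8.400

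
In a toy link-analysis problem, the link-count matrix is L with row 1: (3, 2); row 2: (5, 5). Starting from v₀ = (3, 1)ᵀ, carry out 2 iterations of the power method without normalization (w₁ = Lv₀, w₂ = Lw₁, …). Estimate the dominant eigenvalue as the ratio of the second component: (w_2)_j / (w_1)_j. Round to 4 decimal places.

w1 = Lv₀ = (11, 20)
w2 = Lw1 = (73, 155)
Ratio at component: 155 / 20 = 7.7500

λ ≈ 7.7500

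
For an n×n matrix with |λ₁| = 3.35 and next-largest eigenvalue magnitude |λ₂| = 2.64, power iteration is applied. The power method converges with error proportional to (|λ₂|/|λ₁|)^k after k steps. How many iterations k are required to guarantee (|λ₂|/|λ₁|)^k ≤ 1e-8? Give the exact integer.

78

|λ₂/λ₁| = 2.64/3.35 = 0.78806
Need k ≥ ln(1e-8) / ln(0.78806) = -18.4207 / -0.2382 ≈ 77.339
Smallest integer k satisfying the bound: 78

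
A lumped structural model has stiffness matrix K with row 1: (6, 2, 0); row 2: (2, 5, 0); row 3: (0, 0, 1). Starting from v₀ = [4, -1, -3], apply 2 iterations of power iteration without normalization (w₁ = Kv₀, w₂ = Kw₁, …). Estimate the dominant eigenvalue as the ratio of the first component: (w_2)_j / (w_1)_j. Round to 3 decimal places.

w1 = Kv₀ = (22, 3, -3)
w2 = Kw1 = (138, 59, -3)
Ratio at component: 138 / 22 = 6.273

λ ≈ 6.273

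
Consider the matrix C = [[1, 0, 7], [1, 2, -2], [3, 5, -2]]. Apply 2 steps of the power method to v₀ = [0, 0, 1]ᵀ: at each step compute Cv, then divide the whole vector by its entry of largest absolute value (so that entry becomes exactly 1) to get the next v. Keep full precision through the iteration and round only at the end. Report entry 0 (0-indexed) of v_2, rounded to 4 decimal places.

Cv0 = (7.00000, -2.00000, -2.00000); divide by 7.00000 → v1 = (1.00000, -0.28571, -0.28571)
Cv1 = (-1.00000, 1.00000, 2.14286); divide by 2.14286 → v2 = (-0.46667, 0.46667, 1.00000)
Requested entry of v2: -7/15 = -0.4667

-0.4667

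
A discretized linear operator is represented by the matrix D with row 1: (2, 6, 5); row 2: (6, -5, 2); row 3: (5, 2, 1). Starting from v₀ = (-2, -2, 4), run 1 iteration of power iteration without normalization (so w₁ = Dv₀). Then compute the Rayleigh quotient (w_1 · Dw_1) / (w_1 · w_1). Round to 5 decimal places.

w1 = Dv₀ = (4, 6, -10)
Dw1 = (-6, -26, 22)
w1·Dw1 = 4·(-6) + 6·(-26) + (-10)·22 = -400; w1·w1 = 4·4 + 6·6 + (-10)·(-10) = 152
λ ≈ -400/152 = -2.63158

λ ≈ -2.63158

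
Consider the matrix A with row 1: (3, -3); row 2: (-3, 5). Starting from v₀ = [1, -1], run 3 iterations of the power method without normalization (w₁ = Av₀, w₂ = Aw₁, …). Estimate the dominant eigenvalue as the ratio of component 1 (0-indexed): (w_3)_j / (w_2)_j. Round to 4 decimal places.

λ ≈ 7.1724

w1 = Av₀ = (3·1 + (-3)·(-1); (-3)·1 + 5·(-1)) = (6, -8)
w2 = Aw1 = (3·6 + (-3)·(-8); (-3)·6 + 5·(-8)) = (42, -58)
w3 = Aw2 = (300, -416)
Ratio at component: -416 / -58 = 7.1724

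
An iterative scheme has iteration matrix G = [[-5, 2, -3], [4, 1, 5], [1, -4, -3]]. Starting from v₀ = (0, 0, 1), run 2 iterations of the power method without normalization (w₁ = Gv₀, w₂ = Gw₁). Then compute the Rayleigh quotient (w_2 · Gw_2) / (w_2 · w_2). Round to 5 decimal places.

w1 = Gv₀ = ((-5)·0 + 2·0 + (-3)·1; 4·0 + 1·0 + 5·1; 1·0 + (-4)·0 + (-3)·1) = (-3, 5, -3)
w2 = Gw1 = ((-5)·(-3) + 2·5 + (-3)·(-3); 4·(-3) + 1·5 + 5·(-3); 1·(-3) + (-4)·5 + (-3)·(-3)) = (34, -22, -14)
Gw2 = (-172, 44, 164)
w2·Gw2 = 34·(-172) + (-22)·44 + (-14)·164 = -9112; w2·w2 = 34·34 + (-22)·(-22) + (-14)·(-14) = 1836
λ ≈ -9112/1836 = -4.96296

λ ≈ -4.96296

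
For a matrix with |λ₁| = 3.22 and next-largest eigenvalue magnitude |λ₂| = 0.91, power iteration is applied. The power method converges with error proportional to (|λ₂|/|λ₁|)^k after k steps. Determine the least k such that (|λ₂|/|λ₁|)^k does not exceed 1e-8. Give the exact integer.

|λ₂/λ₁| = 0.91/3.22 = 0.28261
Need k ≥ ln(1e-8) / ln(0.28261) = -18.4207 / -1.2637 ≈ 14.577
Smallest integer k satisfying the bound: 15

15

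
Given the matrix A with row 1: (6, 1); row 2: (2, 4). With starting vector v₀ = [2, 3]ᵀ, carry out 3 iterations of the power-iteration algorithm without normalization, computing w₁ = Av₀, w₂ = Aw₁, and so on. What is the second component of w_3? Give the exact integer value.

588

w1 = Av₀ = (15, 16)
w2 = Aw1 = (106, 94)
w3 = Aw2 = (730, 588)
The requested component of w3 is 588.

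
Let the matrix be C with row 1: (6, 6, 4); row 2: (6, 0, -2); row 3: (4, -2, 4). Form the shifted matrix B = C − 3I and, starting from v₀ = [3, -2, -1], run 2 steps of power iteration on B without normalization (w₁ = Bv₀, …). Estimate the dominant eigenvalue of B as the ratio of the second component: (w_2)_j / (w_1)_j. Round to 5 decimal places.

B = C − 3I has rows (3, 6, 4); (6, -3, -2); (4, -2, 1)
w1 = Bv₀ = (3·3 + 6·(-2) + 4·(-1); 6·3 + (-3)·(-2) + (-2)·(-1); 4·3 + (-2)·(-2) + 1·(-1)) = (-7, 26, 15)
w2 = Bw1 = (3·(-7) + 6·26 + 4·15; 6·(-7) + (-3)·26 + (-2)·15; 4·(-7) + (-2)·26 + 1·15) = (195, -150, -65)
Ratio: -150/26 = -5.76923

-5.76923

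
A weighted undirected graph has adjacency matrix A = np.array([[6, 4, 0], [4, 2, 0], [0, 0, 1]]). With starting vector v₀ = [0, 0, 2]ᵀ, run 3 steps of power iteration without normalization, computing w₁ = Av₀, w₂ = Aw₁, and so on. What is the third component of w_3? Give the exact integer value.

2

w1 = Av₀ = (6·0 + 4·0 + 0·2; 4·0 + 2·0 + 0·2; 0·0 + 0·0 + 1·2) = (0, 0, 2)
w2 = Aw1 = (6·0 + 4·0 + 0·2; 4·0 + 2·0 + 0·2; 0·0 + 0·0 + 1·2) = (0, 0, 2)
w3 = Aw2 = (0, 0, 2)
The requested component of w3 is 2.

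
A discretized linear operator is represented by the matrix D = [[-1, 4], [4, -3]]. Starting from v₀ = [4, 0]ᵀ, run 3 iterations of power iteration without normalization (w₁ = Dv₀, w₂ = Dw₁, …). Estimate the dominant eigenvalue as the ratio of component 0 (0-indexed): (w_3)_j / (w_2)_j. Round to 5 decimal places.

w1 = Dv₀ = (-4, 16)
w2 = Dw1 = (68, -64)
w3 = Dw2 = (-324, 464)
Ratio at component: -324 / 68 = -4.76471

-4.76471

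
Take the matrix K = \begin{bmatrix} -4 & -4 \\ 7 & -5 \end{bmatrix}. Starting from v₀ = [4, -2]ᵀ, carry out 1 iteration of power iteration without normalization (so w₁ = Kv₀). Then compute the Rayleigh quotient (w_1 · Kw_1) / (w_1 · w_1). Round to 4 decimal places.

w1 = Kv₀ = (-8, 38)
Kw1 = (-120, -246)
w1·Kw1 = (-8)·(-120) + 38·(-246) = -8388; w1·w1 = (-8)·(-8) + 38·38 = 1508
λ ≈ -8388/1508 = -5.5623

λ ≈ -5.5623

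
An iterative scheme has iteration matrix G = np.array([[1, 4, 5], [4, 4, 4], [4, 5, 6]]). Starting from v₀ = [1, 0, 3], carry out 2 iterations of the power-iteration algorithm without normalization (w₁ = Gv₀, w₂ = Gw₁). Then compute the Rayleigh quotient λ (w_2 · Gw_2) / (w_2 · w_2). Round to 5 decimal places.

12.68847

w1 = Gv₀ = (16, 16, 22)
w2 = Gw1 = (190, 216, 276)
Gw2 = (2434, 2728, 3496)
w2·Gw2 = 190·2434 + 216·2728 + 276·3496 = 2016604; w2·w2 = 190·190 + 216·216 + 276·276 = 158932
λ ≈ 2016604/158932 = 12.68847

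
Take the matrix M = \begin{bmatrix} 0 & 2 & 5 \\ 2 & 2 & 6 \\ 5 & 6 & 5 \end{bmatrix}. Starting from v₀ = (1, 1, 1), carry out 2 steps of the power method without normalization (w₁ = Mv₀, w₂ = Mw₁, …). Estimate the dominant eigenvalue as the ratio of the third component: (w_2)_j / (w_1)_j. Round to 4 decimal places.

w1 = Mv₀ = (7, 10, 16)
w2 = Mw1 = (100, 130, 175)
Ratio at component: 175 / 16 = 10.9375

λ ≈ 10.9375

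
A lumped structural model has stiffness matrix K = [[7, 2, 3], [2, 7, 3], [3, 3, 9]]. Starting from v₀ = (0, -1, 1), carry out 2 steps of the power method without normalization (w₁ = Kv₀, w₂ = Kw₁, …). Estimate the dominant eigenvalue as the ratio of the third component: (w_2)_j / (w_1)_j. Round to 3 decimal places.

w1 = Kv₀ = (7·0 + 2·(-1) + 3·1; 2·0 + 7·(-1) + 3·1; 3·0 + 3·(-1) + 9·1) = (1, -4, 6)
w2 = Kw1 = (7·1 + 2·(-4) + 3·6; 2·1 + 7·(-4) + 3·6; 3·1 + 3·(-4) + 9·6) = (17, -8, 45)
Ratio at component: 45 / 6 = 7.500

λ ≈ 7.500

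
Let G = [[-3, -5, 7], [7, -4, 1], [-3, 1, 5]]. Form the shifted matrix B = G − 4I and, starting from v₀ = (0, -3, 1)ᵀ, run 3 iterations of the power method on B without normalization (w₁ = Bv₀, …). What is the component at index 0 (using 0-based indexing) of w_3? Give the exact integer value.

B = G − 4I has rows (-7, -5, 7); (7, -8, 1); (-3, 1, 1)
w1 = Bv₀ = ((-7)·0 + (-5)·(-3) + 7·1; 7·0 + (-8)·(-3) + 1·1; (-3)·0 + 1·(-3) + 1·1) = (22, 25, -2)
w2 = Bw1 = ((-7)·22 + (-5)·25 + 7·(-2); 7·22 + (-8)·25 + 1·(-2); (-3)·22 + 1·25 + 1·(-2)) = (-293, -48, -43)
w3 = Bw2 = (1990, -1710, 788)
Requested component of w3: 1990

1990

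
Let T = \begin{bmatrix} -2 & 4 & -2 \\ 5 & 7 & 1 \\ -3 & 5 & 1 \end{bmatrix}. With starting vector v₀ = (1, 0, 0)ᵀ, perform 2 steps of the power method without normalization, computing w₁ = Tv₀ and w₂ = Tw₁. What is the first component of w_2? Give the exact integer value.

30

w1 = Tv₀ = (-2, 5, -3)
w2 = Tw1 = (30, 22, 28)
The requested component of w2 is 30.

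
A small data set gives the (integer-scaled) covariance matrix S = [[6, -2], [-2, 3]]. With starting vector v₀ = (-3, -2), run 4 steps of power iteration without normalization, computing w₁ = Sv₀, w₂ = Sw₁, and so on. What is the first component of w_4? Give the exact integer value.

w1 = Sv₀ = (-14, 0)
w2 = Sw1 = (-84, 28)
w3 = Sw2 = (-560, 252)
w4 = Sw3 = (-3864, 1876)
The requested component of w4 is -3864.

-3864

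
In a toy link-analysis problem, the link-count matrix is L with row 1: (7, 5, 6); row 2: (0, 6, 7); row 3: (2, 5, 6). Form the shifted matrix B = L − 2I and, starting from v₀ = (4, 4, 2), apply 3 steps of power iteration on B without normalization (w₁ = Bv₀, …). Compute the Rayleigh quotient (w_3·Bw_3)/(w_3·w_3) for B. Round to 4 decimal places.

B = L − 2I has rows (5, 5, 6); (0, 4, 7); (2, 5, 4)
w1 = Bv₀ = (52, 30, 36)
w2 = Bw1 = (626, 372, 398)
w3 = Bw2 = (7378, 4274, 4704)
Bw3 = (86484, 50024, 54942)
w3·Bw3 = 1110328696; w3·w3 = 94829576; μ ≈ 1110328696/94829576 = 11.7087

11.7087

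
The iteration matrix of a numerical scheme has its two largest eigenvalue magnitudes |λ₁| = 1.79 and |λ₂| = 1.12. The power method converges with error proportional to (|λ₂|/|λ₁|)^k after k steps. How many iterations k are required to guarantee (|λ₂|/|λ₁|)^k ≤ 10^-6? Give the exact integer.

|λ₂/λ₁| = 1.12/1.79 = 0.62570
Need k ≥ ln(10^-6) / ln(0.62570) = -13.8155 / -0.4689 ≈ 29.464
Smallest integer k satisfying the bound: 30

30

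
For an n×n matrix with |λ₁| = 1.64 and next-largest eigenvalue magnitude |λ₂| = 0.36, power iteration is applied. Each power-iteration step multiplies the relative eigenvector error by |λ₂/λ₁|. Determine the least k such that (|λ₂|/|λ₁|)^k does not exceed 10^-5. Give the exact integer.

8

|λ₂/λ₁| = 0.36/1.64 = 0.21951
Need k ≥ ln(10^-5) / ln(0.21951) = -11.5129 / -1.5163 ≈ 7.593
Smallest integer k satisfying the bound: 8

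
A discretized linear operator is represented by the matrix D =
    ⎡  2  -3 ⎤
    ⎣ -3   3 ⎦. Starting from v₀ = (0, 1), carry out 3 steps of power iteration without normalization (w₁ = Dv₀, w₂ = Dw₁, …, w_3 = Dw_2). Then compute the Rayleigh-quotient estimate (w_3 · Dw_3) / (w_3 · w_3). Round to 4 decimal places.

w1 = Dv₀ = (2·0 + (-3)·1; (-3)·0 + 3·1) = (-3, 3)
w2 = Dw1 = (2·(-3) + (-3)·3; (-3)·(-3) + 3·3) = (-15, 18)
w3 = Dw2 = (-84, 99)
Dw3 = (-465, 549)
w3·Dw3 = (-84)·(-465) + 99·549 = 93411; w3·w3 = (-84)·(-84) + 99·99 = 16857
λ ≈ 93411/16857 = 5.5414

5.5414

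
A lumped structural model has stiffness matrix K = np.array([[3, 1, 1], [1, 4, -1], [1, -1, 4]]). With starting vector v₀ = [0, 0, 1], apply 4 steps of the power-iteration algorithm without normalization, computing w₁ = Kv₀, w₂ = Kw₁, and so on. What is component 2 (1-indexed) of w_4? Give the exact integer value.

w1 = Kv₀ = (3·0 + 1·0 + 1·1; 1·0 + 4·0 + (-1)·1; 1·0 + (-1)·0 + 4·1) = (1, -1, 4)
w2 = Kw1 = (3·1 + 1·(-1) + 1·4; 1·1 + 4·(-1) + (-1)·4; 1·1 + (-1)·(-1) + 4·4) = (6, -7, 18)
w3 = Kw2 = (29, -40, 85)
w4 = Kw3 = (132, -216, 409)
The requested component of w4 is -216.

-216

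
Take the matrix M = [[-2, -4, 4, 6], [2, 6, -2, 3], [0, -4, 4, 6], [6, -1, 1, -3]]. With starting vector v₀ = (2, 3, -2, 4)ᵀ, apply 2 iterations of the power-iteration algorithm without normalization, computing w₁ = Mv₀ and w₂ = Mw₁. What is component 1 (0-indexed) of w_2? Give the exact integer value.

w1 = Mv₀ = (0, 38, 4, -5)
w2 = Mw1 = (-166, 205, -166, -19)
The requested component of w2 is 205.

205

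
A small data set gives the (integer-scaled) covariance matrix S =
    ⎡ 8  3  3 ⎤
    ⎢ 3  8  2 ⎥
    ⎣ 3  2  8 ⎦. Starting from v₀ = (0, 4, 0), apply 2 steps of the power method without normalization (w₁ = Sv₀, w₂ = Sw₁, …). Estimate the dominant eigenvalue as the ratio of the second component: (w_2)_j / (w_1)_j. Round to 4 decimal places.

9.6250

w1 = Sv₀ = (8·0 + 3·4 + 3·0; 3·0 + 8·4 + 2·0; 3·0 + 2·4 + 8·0) = (12, 32, 8)
w2 = Sw1 = (8·12 + 3·32 + 3·8; 3·12 + 8·32 + 2·8; 3·12 + 2·32 + 8·8) = (216, 308, 164)
Ratio at component: 308 / 32 = 9.6250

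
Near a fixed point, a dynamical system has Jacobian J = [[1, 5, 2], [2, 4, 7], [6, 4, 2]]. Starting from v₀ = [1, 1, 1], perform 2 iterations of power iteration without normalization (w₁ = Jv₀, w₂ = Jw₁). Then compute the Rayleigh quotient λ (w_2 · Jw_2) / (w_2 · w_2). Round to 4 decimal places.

11.2622

w1 = Jv₀ = (1·1 + 5·1 + 2·1; 2·1 + 4·1 + 7·1; 6·1 + 4·1 + 2·1) = (8, 13, 12)
w2 = Jw1 = (1·8 + 5·13 + 2·12; 2·8 + 4·13 + 7·12; 6·8 + 4·13 + 2·12) = (97, 152, 124)
Jw2 = (1105, 1670, 1438)
w2·Jw2 = 97·1105 + 152·1670 + 124·1438 = 539337; w2·w2 = 97·97 + 152·152 + 124·124 = 47889
λ ≈ 539337/47889 = 11.2622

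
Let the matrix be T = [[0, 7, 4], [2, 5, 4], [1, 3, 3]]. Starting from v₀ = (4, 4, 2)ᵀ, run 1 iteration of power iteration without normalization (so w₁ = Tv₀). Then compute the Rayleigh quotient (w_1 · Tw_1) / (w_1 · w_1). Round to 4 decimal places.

w1 = Tv₀ = (0·4 + 7·4 + 4·2; 2·4 + 5·4 + 4·2; 1·4 + 3·4 + 3·2) = (36, 36, 22)
Tw1 = (340, 340, 210)
w1·Tw1 = 36·340 + 36·340 + 22·210 = 29100; w1·w1 = 36·36 + 36·36 + 22·22 = 3076
λ ≈ 29100/3076 = 9.4603

λ ≈ 9.4603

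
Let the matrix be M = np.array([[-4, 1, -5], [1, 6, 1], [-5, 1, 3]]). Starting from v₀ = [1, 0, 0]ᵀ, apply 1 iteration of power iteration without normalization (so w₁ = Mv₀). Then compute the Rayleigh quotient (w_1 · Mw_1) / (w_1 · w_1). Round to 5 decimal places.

w1 = Mv₀ = (-4, 1, -5)
Mw1 = (42, -3, 6)
w1·Mw1 = (-4)·42 + 1·(-3) + (-5)·6 = -201; w1·w1 = (-4)·(-4) + 1·1 + (-5)·(-5) = 42
λ ≈ -201/42 = -4.78571

λ ≈ -4.78571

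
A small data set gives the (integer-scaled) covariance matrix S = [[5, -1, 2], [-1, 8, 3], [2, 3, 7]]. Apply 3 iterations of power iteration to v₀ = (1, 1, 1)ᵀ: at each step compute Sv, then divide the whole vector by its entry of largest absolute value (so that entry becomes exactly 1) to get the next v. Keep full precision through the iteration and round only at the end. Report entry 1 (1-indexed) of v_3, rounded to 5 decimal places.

Sv0 = (6.000000, 10.000000, 12.000000); divide by 12.000000 → v1 = (0.500000, 0.833333, 1.000000)
Sv1 = (3.666667, 9.166667, 10.500000); divide by 10.500000 → v2 = (0.349206, 0.873016, 1.000000)
Sv2 = (2.873016, 9.634921, 10.317460); divide by 10.317460 → v3 = (0.278462, 0.933846, 1.000000)
Requested entry of v3: 362/1300 = 0.27846

0.27846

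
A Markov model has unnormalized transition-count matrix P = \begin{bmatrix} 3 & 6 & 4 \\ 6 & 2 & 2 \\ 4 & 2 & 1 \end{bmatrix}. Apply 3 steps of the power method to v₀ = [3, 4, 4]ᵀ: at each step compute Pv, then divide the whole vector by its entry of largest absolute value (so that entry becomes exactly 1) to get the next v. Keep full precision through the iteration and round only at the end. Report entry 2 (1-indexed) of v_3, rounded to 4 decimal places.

Pv0 = (49.00000, 34.00000, 24.00000); divide by 49.00000 → v1 = (1.00000, 0.69388, 0.48980)
Pv1 = (9.12245, 8.36735, 5.87755); divide by 9.12245 → v2 = (1.00000, 0.91723, 0.64430)
Pv2 = (11.08054, 9.12304, 6.47875); divide by 11.08054 → v3 = (1.00000, 0.82334, 0.58470)
Requested entry of v3: 4078/4953 = 0.8233

0.8233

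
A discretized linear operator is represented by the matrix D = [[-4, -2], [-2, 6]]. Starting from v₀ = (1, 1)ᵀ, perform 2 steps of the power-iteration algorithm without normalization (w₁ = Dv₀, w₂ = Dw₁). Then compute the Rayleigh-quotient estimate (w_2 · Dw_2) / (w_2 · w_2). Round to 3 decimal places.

λ ≈ 2.866

w1 = Dv₀ = (-6, 4)
w2 = Dw1 = (16, 36)
Dw2 = (-136, 184)
w2·Dw2 = 16·(-136) + 36·184 = 4448; w2·w2 = 16·16 + 36·36 = 1552
λ ≈ 4448/1552 = 2.866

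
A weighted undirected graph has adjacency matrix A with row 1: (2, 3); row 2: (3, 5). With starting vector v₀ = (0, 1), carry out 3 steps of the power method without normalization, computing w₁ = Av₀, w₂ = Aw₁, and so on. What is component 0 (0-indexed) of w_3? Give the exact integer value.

w1 = Av₀ = (2·0 + 3·1; 3·0 + 5·1) = (3, 5)
w2 = Aw1 = (2·3 + 3·5; 3·3 + 5·5) = (21, 34)
w3 = Aw2 = (144, 233)
The requested component of w3 is 144.

144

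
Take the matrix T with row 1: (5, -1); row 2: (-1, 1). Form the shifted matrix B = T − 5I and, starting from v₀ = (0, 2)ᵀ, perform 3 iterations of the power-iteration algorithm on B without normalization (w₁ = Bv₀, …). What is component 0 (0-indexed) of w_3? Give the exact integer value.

-34

B = T − 5I has rows (0, -1); (-1, -4)
w1 = Bv₀ = (0·0 + (-1)·2; (-1)·0 + (-4)·2) = (-2, -8)
w2 = Bw1 = (0·(-2) + (-1)·(-8); (-1)·(-2) + (-4)·(-8)) = (8, 34)
w3 = Bw2 = (-34, -144)
Requested component of w3: -34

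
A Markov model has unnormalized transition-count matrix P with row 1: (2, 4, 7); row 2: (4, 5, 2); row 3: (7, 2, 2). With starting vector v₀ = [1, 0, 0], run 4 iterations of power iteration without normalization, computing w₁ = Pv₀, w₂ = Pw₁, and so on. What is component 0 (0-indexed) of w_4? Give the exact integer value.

7821

w1 = Pv₀ = (2, 4, 7)
w2 = Pw1 = (69, 42, 36)
w3 = Pw2 = (558, 558, 639)
w4 = Pw3 = (7821, 6300, 6300)
The requested component of w4 is 7821.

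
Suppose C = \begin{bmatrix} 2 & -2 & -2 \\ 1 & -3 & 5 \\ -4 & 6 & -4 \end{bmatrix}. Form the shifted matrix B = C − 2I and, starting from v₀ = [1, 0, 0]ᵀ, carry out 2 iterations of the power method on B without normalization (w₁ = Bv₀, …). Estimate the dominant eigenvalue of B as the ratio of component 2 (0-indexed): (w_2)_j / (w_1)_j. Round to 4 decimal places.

B = C − 2I has rows (0, -2, -2); (1, -5, 5); (-4, 6, -6)
w1 = Bv₀ = (0·1 + (-2)·0 + (-2)·0; 1·1 + (-5)·0 + 5·0; (-4)·1 + 6·0 + (-6)·0) = (0, 1, -4)
w2 = Bw1 = (0·0 + (-2)·1 + (-2)·(-4); 1·0 + (-5)·1 + 5·(-4); (-4)·0 + 6·1 + (-6)·(-4)) = (6, -25, 30)
Ratio: 30/-4 = -7.5000

-7.5000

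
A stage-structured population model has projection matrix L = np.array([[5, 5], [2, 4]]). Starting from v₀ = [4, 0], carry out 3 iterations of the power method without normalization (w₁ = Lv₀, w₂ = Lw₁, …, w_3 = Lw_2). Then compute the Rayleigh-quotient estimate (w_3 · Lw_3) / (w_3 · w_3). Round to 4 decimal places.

λ ≈ 7.6911

w1 = Lv₀ = (5·4 + 5·0; 2·4 + 4·0) = (20, 8)
w2 = Lw1 = (5·20 + 5·8; 2·20 + 4·8) = (140, 72)
w3 = Lw2 = (1060, 568)
Lw3 = (8140, 4392)
w3·Lw3 = 1060·8140 + 568·4392 = 11123056; w3·w3 = 1060·1060 + 568·568 = 1446224
λ ≈ 11123056/1446224 = 7.6911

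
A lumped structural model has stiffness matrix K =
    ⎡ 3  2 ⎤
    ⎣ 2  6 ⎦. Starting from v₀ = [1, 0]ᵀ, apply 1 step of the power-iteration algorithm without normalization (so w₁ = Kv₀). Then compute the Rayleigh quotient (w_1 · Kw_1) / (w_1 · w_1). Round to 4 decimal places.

λ ≈ 5.7692

w1 = Kv₀ = (3, 2)
Kw1 = (13, 18)
w1·Kw1 = 3·13 + 2·18 = 75; w1·w1 = 3·3 + 2·2 = 13
λ ≈ 75/13 = 5.7692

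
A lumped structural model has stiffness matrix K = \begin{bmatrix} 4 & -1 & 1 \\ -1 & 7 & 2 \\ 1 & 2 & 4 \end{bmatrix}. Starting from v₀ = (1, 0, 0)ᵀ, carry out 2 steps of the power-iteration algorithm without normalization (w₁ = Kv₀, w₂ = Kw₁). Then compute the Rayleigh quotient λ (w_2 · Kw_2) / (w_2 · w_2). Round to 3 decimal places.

5.286

w1 = Kv₀ = (4·1 + (-1)·0 + 1·0; (-1)·1 + 7·0 + 2·0; 1·1 + 2·0 + 4·0) = (4, -1, 1)
w2 = Kw1 = (4·4 + (-1)·(-1) + 1·1; (-1)·4 + 7·(-1) + 2·1; 1·4 + 2·(-1) + 4·1) = (18, -9, 6)
Kw2 = (87, -69, 24)
w2·Kw2 = 18·87 + (-9)·(-69) + 6·24 = 2331; w2·w2 = 18·18 + (-9)·(-9) + 6·6 = 441
λ ≈ 2331/441 = 5.286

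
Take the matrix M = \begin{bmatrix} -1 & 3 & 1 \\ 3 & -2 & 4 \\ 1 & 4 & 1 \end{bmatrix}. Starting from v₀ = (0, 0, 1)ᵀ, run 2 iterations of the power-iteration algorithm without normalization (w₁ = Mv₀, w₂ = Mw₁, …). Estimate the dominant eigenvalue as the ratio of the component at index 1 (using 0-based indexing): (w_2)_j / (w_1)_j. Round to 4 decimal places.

-0.2500

w1 = Mv₀ = ((-1)·0 + 3·0 + 1·1; 3·0 + (-2)·0 + 4·1; 1·0 + 4·0 + 1·1) = (1, 4, 1)
w2 = Mw1 = ((-1)·1 + 3·4 + 1·1; 3·1 + (-2)·4 + 4·1; 1·1 + 4·4 + 1·1) = (12, -1, 18)
Ratio at component: -1 / 4 = -0.2500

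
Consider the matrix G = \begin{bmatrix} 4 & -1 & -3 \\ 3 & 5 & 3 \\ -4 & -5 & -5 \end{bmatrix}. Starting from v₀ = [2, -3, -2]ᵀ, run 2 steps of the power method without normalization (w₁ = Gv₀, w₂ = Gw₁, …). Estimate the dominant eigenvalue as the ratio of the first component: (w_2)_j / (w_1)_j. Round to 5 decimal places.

1.88235

w1 = Gv₀ = (17, -15, 17)
w2 = Gw1 = (32, 27, -78)
Ratio at component: 32 / 17 = 1.88235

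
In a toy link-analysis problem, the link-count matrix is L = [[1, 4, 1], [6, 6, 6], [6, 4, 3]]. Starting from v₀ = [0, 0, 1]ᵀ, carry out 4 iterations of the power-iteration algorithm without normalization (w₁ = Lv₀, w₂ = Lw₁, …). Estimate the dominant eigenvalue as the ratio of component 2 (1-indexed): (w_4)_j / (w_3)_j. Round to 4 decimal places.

w1 = Lv₀ = (1, 6, 3)
w2 = Lw1 = (28, 60, 39)
w3 = Lw2 = (307, 762, 525)
w4 = Lw3 = (3880, 9564, 6465)
Ratio at component: 9564 / 762 = 12.5512

12.5512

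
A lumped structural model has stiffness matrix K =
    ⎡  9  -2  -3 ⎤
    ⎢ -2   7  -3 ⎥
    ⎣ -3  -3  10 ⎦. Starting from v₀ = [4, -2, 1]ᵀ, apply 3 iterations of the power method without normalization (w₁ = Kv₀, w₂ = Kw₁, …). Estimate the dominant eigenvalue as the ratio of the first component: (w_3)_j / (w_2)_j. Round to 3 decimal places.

10.375

w1 = Kv₀ = (9·4 + (-2)·(-2) + (-3)·1; (-2)·4 + 7·(-2) + (-3)·1; (-3)·4 + (-3)·(-2) + 10·1) = (37, -25, 4)
w2 = Kw1 = (9·37 + (-2)·(-25) + (-3)·4; (-2)·37 + 7·(-25) + (-3)·4; (-3)·37 + (-3)·(-25) + 10·4) = (371, -261, 4)
w3 = Kw2 = (3849, -2581, -290)
Ratio at component: 3849 / 371 = 10.375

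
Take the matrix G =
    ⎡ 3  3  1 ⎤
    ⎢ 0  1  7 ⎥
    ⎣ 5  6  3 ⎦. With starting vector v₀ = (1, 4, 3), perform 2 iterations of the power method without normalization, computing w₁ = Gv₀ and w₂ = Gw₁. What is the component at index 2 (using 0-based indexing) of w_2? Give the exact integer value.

w1 = Gv₀ = (18, 25, 38)
w2 = Gw1 = (167, 291, 354)
The requested component of w2 is 354.

354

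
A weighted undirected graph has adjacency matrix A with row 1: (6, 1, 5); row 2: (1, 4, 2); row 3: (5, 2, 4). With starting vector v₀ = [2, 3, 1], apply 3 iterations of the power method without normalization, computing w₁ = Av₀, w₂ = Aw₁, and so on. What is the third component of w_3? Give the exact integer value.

w1 = Av₀ = (20, 16, 20)
w2 = Aw1 = (236, 124, 212)
w3 = Aw2 = (2600, 1156, 2276)
The requested component of w3 is 2276.

2276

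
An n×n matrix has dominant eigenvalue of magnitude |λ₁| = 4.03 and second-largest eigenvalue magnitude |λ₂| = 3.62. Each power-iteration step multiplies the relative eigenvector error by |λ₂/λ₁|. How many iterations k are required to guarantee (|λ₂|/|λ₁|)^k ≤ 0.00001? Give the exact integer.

|λ₂/λ₁| = 3.62/4.03 = 0.89826
Need k ≥ ln(0.00001) / ln(0.89826) = -11.5129 / -0.1073 ≈ 107.304
Smallest integer k satisfying the bound: 108

108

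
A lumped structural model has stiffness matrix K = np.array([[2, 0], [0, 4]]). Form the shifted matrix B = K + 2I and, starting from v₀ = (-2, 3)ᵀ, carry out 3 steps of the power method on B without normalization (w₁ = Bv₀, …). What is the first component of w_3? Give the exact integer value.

B = K + 2I has rows (4, 0); (0, 6)
w1 = Bv₀ = (4·(-2) + 0·3; 0·(-2) + 6·3) = (-8, 18)
w2 = Bw1 = (4·(-8) + 0·18; 0·(-8) + 6·18) = (-32, 108)
w3 = Bw2 = (-128, 648)
Requested component of w3: -128

-128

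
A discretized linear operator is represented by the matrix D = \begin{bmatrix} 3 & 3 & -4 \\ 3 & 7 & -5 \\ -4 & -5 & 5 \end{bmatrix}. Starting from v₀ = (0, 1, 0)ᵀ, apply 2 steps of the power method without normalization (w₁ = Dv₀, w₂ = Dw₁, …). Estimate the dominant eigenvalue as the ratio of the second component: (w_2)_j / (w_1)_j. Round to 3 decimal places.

w1 = Dv₀ = (3·0 + 3·1 + (-4)·0; 3·0 + 7·1 + (-5)·0; (-4)·0 + (-5)·1 + 5·0) = (3, 7, -5)
w2 = Dw1 = (3·3 + 3·7 + (-4)·(-5); 3·3 + 7·7 + (-5)·(-5); (-4)·3 + (-5)·7 + 5·(-5)) = (50, 83, -72)
Ratio at component: 83 / 7 = 11.857

λ ≈ 11.857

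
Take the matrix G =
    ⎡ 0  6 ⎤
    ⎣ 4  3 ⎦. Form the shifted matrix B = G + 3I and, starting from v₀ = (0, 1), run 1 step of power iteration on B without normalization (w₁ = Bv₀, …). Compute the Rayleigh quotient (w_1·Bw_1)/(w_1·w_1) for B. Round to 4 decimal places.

B = G + 3I has rows (3, 6); (4, 6)
w1 = Bv₀ = (3·0 + 6·1; 4·0 + 6·1) = (6, 6)
Bw1 = (54, 60)
w1·Bw1 = 684; w1·w1 = 72; μ ≈ 684/72 = 9.5000

μ ≈ 9.5000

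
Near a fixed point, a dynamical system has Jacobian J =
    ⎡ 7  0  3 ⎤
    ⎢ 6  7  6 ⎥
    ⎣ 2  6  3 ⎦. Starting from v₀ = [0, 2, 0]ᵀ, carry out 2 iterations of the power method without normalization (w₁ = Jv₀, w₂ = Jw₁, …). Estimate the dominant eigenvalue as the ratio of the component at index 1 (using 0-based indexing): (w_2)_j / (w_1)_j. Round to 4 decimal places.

λ ≈ 12.1429

w1 = Jv₀ = (7·0 + 0·2 + 3·0; 6·0 + 7·2 + 6·0; 2·0 + 6·2 + 3·0) = (0, 14, 12)
w2 = Jw1 = (7·0 + 0·14 + 3·12; 6·0 + 7·14 + 6·12; 2·0 + 6·14 + 3·12) = (36, 170, 120)
Ratio at component: 170 / 14 = 12.1429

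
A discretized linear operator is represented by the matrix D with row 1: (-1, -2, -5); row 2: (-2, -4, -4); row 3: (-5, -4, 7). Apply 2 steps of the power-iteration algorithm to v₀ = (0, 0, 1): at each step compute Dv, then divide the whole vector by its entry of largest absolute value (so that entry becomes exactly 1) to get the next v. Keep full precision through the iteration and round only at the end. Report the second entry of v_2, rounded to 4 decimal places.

Dv0 = (-5.00000, -4.00000, 7.00000); divide by 7.00000 → v1 = (-0.71429, -0.57143, 1.00000)
Dv1 = (-3.14286, -0.28571, 12.85714); divide by 12.85714 → v2 = (-0.24444, -0.02222, 1.00000)
Requested entry of v2: -2/90 = -0.0222

-0.0222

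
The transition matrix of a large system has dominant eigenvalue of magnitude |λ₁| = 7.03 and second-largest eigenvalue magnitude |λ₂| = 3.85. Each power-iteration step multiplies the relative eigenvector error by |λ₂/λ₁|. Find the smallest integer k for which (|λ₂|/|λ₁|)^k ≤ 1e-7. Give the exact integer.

27

|λ₂/λ₁| = 3.85/7.03 = 0.54765
Need k ≥ ln(1e-7) / ln(0.54765) = -16.1181 / -0.6021 ≈ 26.769
Smallest integer k satisfying the bound: 27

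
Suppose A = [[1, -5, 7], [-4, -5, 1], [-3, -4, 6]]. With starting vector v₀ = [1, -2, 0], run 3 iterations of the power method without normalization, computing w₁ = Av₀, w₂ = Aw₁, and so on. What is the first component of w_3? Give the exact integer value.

w1 = Av₀ = (1·1 + (-5)·(-2) + 7·0; (-4)·1 + (-5)·(-2) + 1·0; (-3)·1 + (-4)·(-2) + 6·0) = (11, 6, 5)
w2 = Aw1 = (1·11 + (-5)·6 + 7·5; (-4)·11 + (-5)·6 + 1·5; (-3)·11 + (-4)·6 + 6·5) = (16, -69, -27)
w3 = Aw2 = (172, 254, 66)
The requested component of w3 is 172.

172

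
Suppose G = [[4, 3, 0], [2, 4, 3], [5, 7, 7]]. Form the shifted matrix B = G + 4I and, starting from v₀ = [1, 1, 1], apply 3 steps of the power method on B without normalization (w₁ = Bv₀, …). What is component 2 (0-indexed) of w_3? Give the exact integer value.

6389

B = G + 4I has rows (8, 3, 0); (2, 8, 3); (5, 7, 11)
w1 = Bv₀ = (8·1 + 3·1 + 0·1; 2·1 + 8·1 + 3·1; 5·1 + 7·1 + 11·1) = (11, 13, 23)
w2 = Bw1 = (8·11 + 3·13 + 0·23; 2·11 + 8·13 + 3·23; 5·11 + 7·13 + 11·23) = (127, 195, 399)
w3 = Bw2 = (1601, 3011, 6389)
Requested component of w3: 6389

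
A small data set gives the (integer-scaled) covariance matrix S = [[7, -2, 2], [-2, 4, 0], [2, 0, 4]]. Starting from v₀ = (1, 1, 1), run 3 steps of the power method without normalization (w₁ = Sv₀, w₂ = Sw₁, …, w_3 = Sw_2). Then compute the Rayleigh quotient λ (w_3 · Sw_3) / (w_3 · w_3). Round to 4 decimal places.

w1 = Sv₀ = (7·1 + (-2)·1 + 2·1; (-2)·1 + 4·1 + 0·1; 2·1 + 0·1 + 4·1) = (7, 2, 6)
w2 = Sw1 = (7·7 + (-2)·2 + 2·6; (-2)·7 + 4·2 + 0·6; 2·7 + 0·2 + 4·6) = (57, -6, 38)
w3 = Sw2 = (487, -138, 266)
Sw3 = (4217, -1526, 2038)
w3·Sw3 = 487·4217 + (-138)·(-1526) + 266·2038 = 2806375; w3·w3 = 487·487 + (-138)·(-138) + 266·266 = 326969
λ ≈ 2806375/326969 = 8.5830

8.5830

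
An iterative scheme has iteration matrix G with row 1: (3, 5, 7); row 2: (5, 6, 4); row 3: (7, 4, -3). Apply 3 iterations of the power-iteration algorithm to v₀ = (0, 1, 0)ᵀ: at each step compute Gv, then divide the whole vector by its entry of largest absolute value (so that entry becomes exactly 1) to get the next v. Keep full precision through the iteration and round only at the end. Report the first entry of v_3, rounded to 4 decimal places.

Gv0 = (5.00000, 6.00000, 4.00000); divide by 6.00000 → v1 = (0.83333, 1.00000, 0.66667)
Gv1 = (12.16667, 12.83333, 7.83333); divide by 12.83333 → v2 = (0.94805, 1.00000, 0.61039)
Gv2 = (12.11688, 13.18182, 8.80519); divide by 13.18182 → v3 = (0.91921, 1.00000, 0.66798)
Requested entry of v3: 933/1015 = 0.9192

0.9192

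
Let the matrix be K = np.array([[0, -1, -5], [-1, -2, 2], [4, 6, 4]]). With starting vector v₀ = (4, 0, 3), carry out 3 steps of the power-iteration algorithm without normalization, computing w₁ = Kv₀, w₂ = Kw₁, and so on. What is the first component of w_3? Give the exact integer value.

w1 = Kv₀ = (0·4 + (-1)·0 + (-5)·3; (-1)·4 + (-2)·0 + 2·3; 4·4 + 6·0 + 4·3) = (-15, 2, 28)
w2 = Kw1 = (0·(-15) + (-1)·2 + (-5)·28; (-1)·(-15) + (-2)·2 + 2·28; 4·(-15) + 6·2 + 4·28) = (-142, 67, 64)
w3 = Kw2 = (-387, 136, 90)
The requested component of w3 is -387.

-387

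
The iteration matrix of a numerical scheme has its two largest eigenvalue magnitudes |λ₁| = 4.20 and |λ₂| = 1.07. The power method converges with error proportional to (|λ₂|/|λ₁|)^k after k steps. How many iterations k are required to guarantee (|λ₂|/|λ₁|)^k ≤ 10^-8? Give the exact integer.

14

|λ₂/λ₁| = 1.07/4.20 = 0.25476
Need k ≥ ln(10^-8) / ln(0.25476) = -18.4207 / -1.3674 ≈ 13.471
Smallest integer k satisfying the bound: 14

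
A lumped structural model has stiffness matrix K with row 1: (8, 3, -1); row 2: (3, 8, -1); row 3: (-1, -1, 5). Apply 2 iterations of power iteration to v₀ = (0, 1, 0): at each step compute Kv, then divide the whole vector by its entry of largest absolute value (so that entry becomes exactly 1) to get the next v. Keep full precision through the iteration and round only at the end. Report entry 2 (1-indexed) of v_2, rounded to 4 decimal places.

Kv0 = (3.00000, 8.00000, -1.00000); divide by 8.00000 → v1 = (0.37500, 1.00000, -0.12500)
Kv1 = (6.12500, 9.25000, -2.00000); divide by 9.25000 → v2 = (0.66216, 1.00000, -0.21622)
Requested entry of v2: 74/74 = 1.0000

1.0000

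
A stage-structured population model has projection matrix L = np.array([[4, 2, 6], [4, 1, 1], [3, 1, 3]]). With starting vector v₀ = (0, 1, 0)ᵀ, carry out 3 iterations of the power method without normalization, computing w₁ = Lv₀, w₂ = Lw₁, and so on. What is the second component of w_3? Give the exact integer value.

w1 = Lv₀ = (4·0 + 2·1 + 6·0; 4·0 + 1·1 + 1·0; 3·0 + 1·1 + 3·0) = (2, 1, 1)
w2 = Lw1 = (4·2 + 2·1 + 6·1; 4·2 + 1·1 + 1·1; 3·2 + 1·1 + 3·1) = (16, 10, 10)
w3 = Lw2 = (144, 84, 88)
The requested component of w3 is 84.

84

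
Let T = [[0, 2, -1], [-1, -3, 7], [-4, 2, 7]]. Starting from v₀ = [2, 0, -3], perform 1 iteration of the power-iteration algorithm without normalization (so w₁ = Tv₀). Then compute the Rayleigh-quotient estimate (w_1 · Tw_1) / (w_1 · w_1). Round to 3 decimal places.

7.737

w1 = Tv₀ = (3, -23, -29)
Tw1 = (-17, -137, -261)
w1·Tw1 = 3·(-17) + (-23)·(-137) + (-29)·(-261) = 10669; w1·w1 = 3·3 + (-23)·(-23) + (-29)·(-29) = 1379
λ ≈ 10669/1379 = 7.737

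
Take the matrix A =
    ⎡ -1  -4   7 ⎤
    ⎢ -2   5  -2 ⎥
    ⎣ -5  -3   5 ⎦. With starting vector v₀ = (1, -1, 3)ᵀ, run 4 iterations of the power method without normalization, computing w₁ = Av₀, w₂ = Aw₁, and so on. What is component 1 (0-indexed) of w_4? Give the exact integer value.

w1 = Av₀ = (24, -13, 13)
w2 = Aw1 = (119, -139, -16)
w3 = Aw2 = (325, -901, -258)
w4 = Aw3 = (1473, -4639, -212)
The requested component of w4 is -4639.

-4639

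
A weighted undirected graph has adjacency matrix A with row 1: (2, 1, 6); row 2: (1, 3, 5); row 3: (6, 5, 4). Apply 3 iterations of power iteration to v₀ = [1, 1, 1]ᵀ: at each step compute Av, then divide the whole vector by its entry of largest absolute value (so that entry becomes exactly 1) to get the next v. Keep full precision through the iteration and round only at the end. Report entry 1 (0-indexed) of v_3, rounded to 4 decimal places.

0.6577

Av0 = (9.00000, 9.00000, 15.00000); divide by 15.00000 → v1 = (0.60000, 0.60000, 1.00000)
Av1 = (7.80000, 7.40000, 10.60000); divide by 10.60000 → v2 = (0.73585, 0.69811, 1.00000)
Av2 = (8.16981, 7.83019, 11.90566); divide by 11.90566 → v3 = (0.68621, 0.65769, 1.00000)
Requested entry of v3: 1245/1893 = 0.6577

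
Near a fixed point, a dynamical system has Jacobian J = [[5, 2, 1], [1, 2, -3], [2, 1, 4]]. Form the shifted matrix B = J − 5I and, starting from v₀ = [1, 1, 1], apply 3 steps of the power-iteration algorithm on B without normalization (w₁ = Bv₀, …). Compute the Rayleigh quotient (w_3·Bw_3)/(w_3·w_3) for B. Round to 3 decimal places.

B = J − 5I has rows (0, 2, 1); (1, -3, -3); (2, 1, -1)
w1 = Bv₀ = (3, -5, 2)
w2 = Bw1 = (-8, 12, -1)
w3 = Bw2 = (23, -41, -3)
Bw3 = (-85, 155, 8)
w3·Bw3 = -8334; w3·w3 = 2219; μ ≈ -8334/2219 = -3.756

-3.756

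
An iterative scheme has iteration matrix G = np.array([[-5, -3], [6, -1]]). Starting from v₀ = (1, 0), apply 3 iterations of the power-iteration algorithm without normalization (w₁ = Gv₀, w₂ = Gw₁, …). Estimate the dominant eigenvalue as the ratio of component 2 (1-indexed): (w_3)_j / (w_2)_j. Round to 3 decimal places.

-2.167

w1 = Gv₀ = (-5, 6)
w2 = Gw1 = (7, -36)
w3 = Gw2 = (73, 78)
Ratio at component: 78 / -36 = -2.167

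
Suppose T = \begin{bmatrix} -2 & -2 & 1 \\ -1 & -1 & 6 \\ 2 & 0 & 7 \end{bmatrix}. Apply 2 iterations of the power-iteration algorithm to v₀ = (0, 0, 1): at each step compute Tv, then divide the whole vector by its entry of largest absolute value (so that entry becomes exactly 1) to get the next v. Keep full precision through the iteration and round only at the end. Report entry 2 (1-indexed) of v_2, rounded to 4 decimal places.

0.6863

Tv0 = (1.00000, 6.00000, 7.00000); divide by 7.00000 → v1 = (0.14286, 0.85714, 1.00000)
Tv1 = (-1.00000, 5.00000, 7.28571); divide by 7.28571 → v2 = (-0.13725, 0.68627, 1.00000)
Requested entry of v2: 35/51 = 0.6863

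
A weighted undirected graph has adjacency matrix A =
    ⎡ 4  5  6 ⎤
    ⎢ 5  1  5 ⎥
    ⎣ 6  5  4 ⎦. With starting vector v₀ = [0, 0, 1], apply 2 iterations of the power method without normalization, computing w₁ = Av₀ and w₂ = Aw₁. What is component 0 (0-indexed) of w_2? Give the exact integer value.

w1 = Av₀ = (6, 5, 4)
w2 = Aw1 = (73, 55, 77)
The requested component of w2 is 73.

73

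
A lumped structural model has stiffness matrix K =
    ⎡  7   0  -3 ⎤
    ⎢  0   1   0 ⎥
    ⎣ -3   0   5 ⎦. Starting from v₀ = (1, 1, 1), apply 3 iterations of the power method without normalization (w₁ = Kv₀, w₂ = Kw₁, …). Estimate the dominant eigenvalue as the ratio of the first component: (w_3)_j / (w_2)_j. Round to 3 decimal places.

w1 = Kv₀ = (4, 1, 2)
w2 = Kw1 = (22, 1, -2)
w3 = Kw2 = (160, 1, -76)
Ratio at component: 160 / 22 = 7.273

7.273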